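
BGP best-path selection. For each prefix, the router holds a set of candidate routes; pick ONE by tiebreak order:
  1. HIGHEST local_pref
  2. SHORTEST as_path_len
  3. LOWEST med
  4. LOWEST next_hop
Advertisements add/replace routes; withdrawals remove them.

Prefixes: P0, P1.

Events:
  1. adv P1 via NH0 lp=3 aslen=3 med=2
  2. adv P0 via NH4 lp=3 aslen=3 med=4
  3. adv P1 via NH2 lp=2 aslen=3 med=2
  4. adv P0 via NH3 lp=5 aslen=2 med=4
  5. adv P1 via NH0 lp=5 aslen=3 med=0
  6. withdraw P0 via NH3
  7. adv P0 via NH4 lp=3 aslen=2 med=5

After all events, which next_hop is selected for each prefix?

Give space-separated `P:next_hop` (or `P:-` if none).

Op 1: best P0=- P1=NH0
Op 2: best P0=NH4 P1=NH0
Op 3: best P0=NH4 P1=NH0
Op 4: best P0=NH3 P1=NH0
Op 5: best P0=NH3 P1=NH0
Op 6: best P0=NH4 P1=NH0
Op 7: best P0=NH4 P1=NH0

Answer: P0:NH4 P1:NH0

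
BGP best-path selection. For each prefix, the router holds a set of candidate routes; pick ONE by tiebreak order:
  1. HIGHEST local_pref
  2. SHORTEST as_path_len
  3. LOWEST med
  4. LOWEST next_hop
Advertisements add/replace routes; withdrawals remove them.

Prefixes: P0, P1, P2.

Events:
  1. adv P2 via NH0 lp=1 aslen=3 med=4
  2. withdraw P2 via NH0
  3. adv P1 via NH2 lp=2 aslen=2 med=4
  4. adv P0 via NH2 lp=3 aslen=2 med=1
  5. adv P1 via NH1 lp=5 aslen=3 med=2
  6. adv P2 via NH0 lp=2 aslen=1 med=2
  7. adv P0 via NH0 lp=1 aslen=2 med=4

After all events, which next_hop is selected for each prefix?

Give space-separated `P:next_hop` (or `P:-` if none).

Op 1: best P0=- P1=- P2=NH0
Op 2: best P0=- P1=- P2=-
Op 3: best P0=- P1=NH2 P2=-
Op 4: best P0=NH2 P1=NH2 P2=-
Op 5: best P0=NH2 P1=NH1 P2=-
Op 6: best P0=NH2 P1=NH1 P2=NH0
Op 7: best P0=NH2 P1=NH1 P2=NH0

Answer: P0:NH2 P1:NH1 P2:NH0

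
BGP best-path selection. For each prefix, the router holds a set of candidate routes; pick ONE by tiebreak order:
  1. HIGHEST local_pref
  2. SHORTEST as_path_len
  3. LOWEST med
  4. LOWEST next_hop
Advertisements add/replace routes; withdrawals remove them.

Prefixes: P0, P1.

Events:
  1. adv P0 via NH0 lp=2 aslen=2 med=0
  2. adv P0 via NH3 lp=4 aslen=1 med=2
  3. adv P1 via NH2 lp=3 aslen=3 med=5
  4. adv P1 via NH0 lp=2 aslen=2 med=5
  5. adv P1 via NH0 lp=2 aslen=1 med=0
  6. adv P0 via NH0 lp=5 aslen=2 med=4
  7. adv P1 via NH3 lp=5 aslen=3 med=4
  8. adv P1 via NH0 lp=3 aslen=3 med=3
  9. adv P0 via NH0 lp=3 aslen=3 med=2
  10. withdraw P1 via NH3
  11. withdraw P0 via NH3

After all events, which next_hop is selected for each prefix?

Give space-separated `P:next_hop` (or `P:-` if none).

Op 1: best P0=NH0 P1=-
Op 2: best P0=NH3 P1=-
Op 3: best P0=NH3 P1=NH2
Op 4: best P0=NH3 P1=NH2
Op 5: best P0=NH3 P1=NH2
Op 6: best P0=NH0 P1=NH2
Op 7: best P0=NH0 P1=NH3
Op 8: best P0=NH0 P1=NH3
Op 9: best P0=NH3 P1=NH3
Op 10: best P0=NH3 P1=NH0
Op 11: best P0=NH0 P1=NH0

Answer: P0:NH0 P1:NH0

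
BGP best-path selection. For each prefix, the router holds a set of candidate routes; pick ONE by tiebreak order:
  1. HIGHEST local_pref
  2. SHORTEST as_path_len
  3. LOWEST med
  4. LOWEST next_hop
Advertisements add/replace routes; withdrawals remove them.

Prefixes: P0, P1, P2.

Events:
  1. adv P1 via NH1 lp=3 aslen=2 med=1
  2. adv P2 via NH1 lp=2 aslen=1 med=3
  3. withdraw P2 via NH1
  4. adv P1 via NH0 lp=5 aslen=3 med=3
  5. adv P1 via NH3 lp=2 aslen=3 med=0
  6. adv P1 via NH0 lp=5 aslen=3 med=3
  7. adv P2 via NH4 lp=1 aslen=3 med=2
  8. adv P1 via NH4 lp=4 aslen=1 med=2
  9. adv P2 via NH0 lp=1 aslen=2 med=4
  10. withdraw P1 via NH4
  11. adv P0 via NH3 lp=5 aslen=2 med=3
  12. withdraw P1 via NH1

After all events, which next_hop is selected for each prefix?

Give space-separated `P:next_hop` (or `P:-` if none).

Answer: P0:NH3 P1:NH0 P2:NH0

Derivation:
Op 1: best P0=- P1=NH1 P2=-
Op 2: best P0=- P1=NH1 P2=NH1
Op 3: best P0=- P1=NH1 P2=-
Op 4: best P0=- P1=NH0 P2=-
Op 5: best P0=- P1=NH0 P2=-
Op 6: best P0=- P1=NH0 P2=-
Op 7: best P0=- P1=NH0 P2=NH4
Op 8: best P0=- P1=NH0 P2=NH4
Op 9: best P0=- P1=NH0 P2=NH0
Op 10: best P0=- P1=NH0 P2=NH0
Op 11: best P0=NH3 P1=NH0 P2=NH0
Op 12: best P0=NH3 P1=NH0 P2=NH0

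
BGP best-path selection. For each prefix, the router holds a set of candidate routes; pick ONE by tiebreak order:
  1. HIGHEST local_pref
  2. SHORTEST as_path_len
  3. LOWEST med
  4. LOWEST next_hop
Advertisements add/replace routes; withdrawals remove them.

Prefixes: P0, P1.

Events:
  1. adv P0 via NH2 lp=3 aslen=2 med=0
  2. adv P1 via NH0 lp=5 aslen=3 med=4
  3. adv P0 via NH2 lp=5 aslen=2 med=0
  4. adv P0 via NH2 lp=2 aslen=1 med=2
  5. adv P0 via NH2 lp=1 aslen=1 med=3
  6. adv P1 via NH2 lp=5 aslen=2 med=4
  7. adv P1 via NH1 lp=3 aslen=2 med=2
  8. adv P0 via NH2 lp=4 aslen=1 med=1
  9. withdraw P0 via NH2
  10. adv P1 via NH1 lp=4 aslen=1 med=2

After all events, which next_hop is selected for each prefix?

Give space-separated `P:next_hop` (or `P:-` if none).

Answer: P0:- P1:NH2

Derivation:
Op 1: best P0=NH2 P1=-
Op 2: best P0=NH2 P1=NH0
Op 3: best P0=NH2 P1=NH0
Op 4: best P0=NH2 P1=NH0
Op 5: best P0=NH2 P1=NH0
Op 6: best P0=NH2 P1=NH2
Op 7: best P0=NH2 P1=NH2
Op 8: best P0=NH2 P1=NH2
Op 9: best P0=- P1=NH2
Op 10: best P0=- P1=NH2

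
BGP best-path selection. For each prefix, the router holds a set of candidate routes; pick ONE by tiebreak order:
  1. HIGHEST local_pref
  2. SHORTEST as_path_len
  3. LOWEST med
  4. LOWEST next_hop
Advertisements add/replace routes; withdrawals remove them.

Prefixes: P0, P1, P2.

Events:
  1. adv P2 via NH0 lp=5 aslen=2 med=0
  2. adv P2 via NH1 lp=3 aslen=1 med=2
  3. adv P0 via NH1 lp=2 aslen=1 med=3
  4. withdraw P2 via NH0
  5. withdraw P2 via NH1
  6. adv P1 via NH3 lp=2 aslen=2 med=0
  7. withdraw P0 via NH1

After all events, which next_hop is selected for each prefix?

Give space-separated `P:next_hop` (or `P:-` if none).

Answer: P0:- P1:NH3 P2:-

Derivation:
Op 1: best P0=- P1=- P2=NH0
Op 2: best P0=- P1=- P2=NH0
Op 3: best P0=NH1 P1=- P2=NH0
Op 4: best P0=NH1 P1=- P2=NH1
Op 5: best P0=NH1 P1=- P2=-
Op 6: best P0=NH1 P1=NH3 P2=-
Op 7: best P0=- P1=NH3 P2=-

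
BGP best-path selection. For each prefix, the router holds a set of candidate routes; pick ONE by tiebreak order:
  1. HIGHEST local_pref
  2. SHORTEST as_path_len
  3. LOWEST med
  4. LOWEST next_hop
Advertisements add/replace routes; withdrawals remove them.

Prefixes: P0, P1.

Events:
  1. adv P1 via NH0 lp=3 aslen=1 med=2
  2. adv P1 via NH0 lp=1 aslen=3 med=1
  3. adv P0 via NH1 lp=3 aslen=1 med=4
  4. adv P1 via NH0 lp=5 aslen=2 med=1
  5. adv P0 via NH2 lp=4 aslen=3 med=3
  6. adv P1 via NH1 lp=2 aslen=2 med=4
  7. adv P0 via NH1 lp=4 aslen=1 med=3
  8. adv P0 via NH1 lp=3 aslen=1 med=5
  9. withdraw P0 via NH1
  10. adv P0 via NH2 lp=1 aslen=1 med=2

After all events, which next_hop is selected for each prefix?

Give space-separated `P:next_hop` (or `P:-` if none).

Answer: P0:NH2 P1:NH0

Derivation:
Op 1: best P0=- P1=NH0
Op 2: best P0=- P1=NH0
Op 3: best P0=NH1 P1=NH0
Op 4: best P0=NH1 P1=NH0
Op 5: best P0=NH2 P1=NH0
Op 6: best P0=NH2 P1=NH0
Op 7: best P0=NH1 P1=NH0
Op 8: best P0=NH2 P1=NH0
Op 9: best P0=NH2 P1=NH0
Op 10: best P0=NH2 P1=NH0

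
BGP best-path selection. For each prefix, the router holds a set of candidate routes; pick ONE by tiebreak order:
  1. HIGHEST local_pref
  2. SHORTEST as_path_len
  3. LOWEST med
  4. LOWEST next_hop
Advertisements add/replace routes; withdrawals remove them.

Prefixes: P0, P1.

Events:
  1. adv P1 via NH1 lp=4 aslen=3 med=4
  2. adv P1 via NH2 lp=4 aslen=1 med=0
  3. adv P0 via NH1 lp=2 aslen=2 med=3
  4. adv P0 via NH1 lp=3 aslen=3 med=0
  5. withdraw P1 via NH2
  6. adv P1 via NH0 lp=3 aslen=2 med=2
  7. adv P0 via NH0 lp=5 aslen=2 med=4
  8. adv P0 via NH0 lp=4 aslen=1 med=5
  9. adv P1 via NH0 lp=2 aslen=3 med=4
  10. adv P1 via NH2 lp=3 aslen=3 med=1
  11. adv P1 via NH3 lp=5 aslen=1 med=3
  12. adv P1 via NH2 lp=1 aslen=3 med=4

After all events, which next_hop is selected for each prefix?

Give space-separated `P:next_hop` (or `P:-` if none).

Op 1: best P0=- P1=NH1
Op 2: best P0=- P1=NH2
Op 3: best P0=NH1 P1=NH2
Op 4: best P0=NH1 P1=NH2
Op 5: best P0=NH1 P1=NH1
Op 6: best P0=NH1 P1=NH1
Op 7: best P0=NH0 P1=NH1
Op 8: best P0=NH0 P1=NH1
Op 9: best P0=NH0 P1=NH1
Op 10: best P0=NH0 P1=NH1
Op 11: best P0=NH0 P1=NH3
Op 12: best P0=NH0 P1=NH3

Answer: P0:NH0 P1:NH3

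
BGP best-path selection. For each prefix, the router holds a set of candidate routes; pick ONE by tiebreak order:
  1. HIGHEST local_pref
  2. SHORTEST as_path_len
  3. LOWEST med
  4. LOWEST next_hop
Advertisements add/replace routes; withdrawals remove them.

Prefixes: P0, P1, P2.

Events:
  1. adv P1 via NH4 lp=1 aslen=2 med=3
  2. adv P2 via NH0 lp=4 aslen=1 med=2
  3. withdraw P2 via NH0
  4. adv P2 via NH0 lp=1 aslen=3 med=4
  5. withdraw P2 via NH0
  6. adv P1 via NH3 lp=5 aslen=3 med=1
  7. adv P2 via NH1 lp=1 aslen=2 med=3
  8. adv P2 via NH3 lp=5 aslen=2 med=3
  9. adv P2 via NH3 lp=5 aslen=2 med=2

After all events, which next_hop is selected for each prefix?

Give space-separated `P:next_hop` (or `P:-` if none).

Answer: P0:- P1:NH3 P2:NH3

Derivation:
Op 1: best P0=- P1=NH4 P2=-
Op 2: best P0=- P1=NH4 P2=NH0
Op 3: best P0=- P1=NH4 P2=-
Op 4: best P0=- P1=NH4 P2=NH0
Op 5: best P0=- P1=NH4 P2=-
Op 6: best P0=- P1=NH3 P2=-
Op 7: best P0=- P1=NH3 P2=NH1
Op 8: best P0=- P1=NH3 P2=NH3
Op 9: best P0=- P1=NH3 P2=NH3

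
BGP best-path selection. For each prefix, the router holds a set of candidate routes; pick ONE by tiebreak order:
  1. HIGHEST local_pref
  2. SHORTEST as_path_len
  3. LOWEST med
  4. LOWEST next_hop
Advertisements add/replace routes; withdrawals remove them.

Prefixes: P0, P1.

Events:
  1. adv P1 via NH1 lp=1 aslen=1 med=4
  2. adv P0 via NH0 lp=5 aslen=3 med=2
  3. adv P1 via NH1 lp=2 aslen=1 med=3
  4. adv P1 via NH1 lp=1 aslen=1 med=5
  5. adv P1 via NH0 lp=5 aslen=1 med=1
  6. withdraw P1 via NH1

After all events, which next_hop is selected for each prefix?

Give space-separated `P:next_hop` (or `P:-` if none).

Op 1: best P0=- P1=NH1
Op 2: best P0=NH0 P1=NH1
Op 3: best P0=NH0 P1=NH1
Op 4: best P0=NH0 P1=NH1
Op 5: best P0=NH0 P1=NH0
Op 6: best P0=NH0 P1=NH0

Answer: P0:NH0 P1:NH0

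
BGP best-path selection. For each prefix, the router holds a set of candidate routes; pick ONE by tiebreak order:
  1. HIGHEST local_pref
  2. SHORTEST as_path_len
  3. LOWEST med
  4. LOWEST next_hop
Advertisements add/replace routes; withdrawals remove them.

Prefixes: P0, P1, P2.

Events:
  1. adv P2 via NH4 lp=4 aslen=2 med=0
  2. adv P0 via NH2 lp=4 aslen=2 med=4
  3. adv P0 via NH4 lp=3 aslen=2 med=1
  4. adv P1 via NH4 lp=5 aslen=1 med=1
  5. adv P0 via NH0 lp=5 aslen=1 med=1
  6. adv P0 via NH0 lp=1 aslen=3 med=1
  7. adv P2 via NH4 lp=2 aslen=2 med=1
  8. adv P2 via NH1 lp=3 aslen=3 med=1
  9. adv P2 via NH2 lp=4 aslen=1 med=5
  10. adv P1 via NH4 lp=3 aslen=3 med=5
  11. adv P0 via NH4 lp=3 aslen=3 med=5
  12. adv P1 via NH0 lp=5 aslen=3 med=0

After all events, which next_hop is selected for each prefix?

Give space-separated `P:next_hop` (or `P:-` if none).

Answer: P0:NH2 P1:NH0 P2:NH2

Derivation:
Op 1: best P0=- P1=- P2=NH4
Op 2: best P0=NH2 P1=- P2=NH4
Op 3: best P0=NH2 P1=- P2=NH4
Op 4: best P0=NH2 P1=NH4 P2=NH4
Op 5: best P0=NH0 P1=NH4 P2=NH4
Op 6: best P0=NH2 P1=NH4 P2=NH4
Op 7: best P0=NH2 P1=NH4 P2=NH4
Op 8: best P0=NH2 P1=NH4 P2=NH1
Op 9: best P0=NH2 P1=NH4 P2=NH2
Op 10: best P0=NH2 P1=NH4 P2=NH2
Op 11: best P0=NH2 P1=NH4 P2=NH2
Op 12: best P0=NH2 P1=NH0 P2=NH2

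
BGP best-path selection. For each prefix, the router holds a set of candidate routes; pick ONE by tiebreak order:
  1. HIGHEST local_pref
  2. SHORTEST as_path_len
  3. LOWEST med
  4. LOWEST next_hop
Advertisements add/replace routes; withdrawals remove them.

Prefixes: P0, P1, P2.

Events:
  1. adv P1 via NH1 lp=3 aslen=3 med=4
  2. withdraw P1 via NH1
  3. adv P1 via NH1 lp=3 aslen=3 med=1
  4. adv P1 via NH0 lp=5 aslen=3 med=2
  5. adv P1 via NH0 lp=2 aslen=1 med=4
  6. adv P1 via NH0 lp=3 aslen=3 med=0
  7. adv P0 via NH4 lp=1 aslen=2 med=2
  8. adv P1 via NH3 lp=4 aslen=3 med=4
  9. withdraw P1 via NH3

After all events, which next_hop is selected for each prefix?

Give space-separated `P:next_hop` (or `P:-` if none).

Answer: P0:NH4 P1:NH0 P2:-

Derivation:
Op 1: best P0=- P1=NH1 P2=-
Op 2: best P0=- P1=- P2=-
Op 3: best P0=- P1=NH1 P2=-
Op 4: best P0=- P1=NH0 P2=-
Op 5: best P0=- P1=NH1 P2=-
Op 6: best P0=- P1=NH0 P2=-
Op 7: best P0=NH4 P1=NH0 P2=-
Op 8: best P0=NH4 P1=NH3 P2=-
Op 9: best P0=NH4 P1=NH0 P2=-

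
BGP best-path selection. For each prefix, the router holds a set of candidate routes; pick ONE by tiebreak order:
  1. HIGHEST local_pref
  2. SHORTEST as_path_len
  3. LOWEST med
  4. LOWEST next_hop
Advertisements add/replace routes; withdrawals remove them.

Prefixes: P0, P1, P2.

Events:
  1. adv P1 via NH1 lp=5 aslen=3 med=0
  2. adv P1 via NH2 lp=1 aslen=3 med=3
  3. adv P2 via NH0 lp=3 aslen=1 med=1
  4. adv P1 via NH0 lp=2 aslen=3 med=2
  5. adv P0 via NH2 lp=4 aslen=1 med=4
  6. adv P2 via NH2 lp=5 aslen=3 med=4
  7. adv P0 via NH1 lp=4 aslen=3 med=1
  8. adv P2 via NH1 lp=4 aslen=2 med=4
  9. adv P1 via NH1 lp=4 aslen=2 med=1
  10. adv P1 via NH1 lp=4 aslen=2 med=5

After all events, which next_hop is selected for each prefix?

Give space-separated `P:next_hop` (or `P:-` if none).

Answer: P0:NH2 P1:NH1 P2:NH2

Derivation:
Op 1: best P0=- P1=NH1 P2=-
Op 2: best P0=- P1=NH1 P2=-
Op 3: best P0=- P1=NH1 P2=NH0
Op 4: best P0=- P1=NH1 P2=NH0
Op 5: best P0=NH2 P1=NH1 P2=NH0
Op 6: best P0=NH2 P1=NH1 P2=NH2
Op 7: best P0=NH2 P1=NH1 P2=NH2
Op 8: best P0=NH2 P1=NH1 P2=NH2
Op 9: best P0=NH2 P1=NH1 P2=NH2
Op 10: best P0=NH2 P1=NH1 P2=NH2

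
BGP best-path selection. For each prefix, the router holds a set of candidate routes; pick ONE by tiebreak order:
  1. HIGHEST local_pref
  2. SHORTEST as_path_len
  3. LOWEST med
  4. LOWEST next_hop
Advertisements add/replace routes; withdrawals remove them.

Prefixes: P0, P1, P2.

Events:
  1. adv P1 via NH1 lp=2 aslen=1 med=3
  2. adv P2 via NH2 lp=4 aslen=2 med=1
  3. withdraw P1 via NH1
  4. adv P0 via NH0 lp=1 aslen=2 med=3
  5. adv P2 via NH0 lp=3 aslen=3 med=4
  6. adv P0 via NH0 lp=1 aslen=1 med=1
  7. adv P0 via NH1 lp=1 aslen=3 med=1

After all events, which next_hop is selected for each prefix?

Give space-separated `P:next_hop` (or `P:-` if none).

Answer: P0:NH0 P1:- P2:NH2

Derivation:
Op 1: best P0=- P1=NH1 P2=-
Op 2: best P0=- P1=NH1 P2=NH2
Op 3: best P0=- P1=- P2=NH2
Op 4: best P0=NH0 P1=- P2=NH2
Op 5: best P0=NH0 P1=- P2=NH2
Op 6: best P0=NH0 P1=- P2=NH2
Op 7: best P0=NH0 P1=- P2=NH2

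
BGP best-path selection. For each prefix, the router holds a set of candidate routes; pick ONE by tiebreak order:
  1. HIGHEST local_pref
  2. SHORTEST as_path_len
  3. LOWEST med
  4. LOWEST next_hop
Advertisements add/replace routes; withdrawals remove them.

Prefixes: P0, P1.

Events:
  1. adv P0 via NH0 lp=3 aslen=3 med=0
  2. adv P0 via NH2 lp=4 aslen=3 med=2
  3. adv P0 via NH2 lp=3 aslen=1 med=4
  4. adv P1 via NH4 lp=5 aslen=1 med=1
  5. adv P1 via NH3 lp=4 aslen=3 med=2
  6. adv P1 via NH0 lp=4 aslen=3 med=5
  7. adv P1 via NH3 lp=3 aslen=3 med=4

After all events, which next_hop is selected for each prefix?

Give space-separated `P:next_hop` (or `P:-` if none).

Answer: P0:NH2 P1:NH4

Derivation:
Op 1: best P0=NH0 P1=-
Op 2: best P0=NH2 P1=-
Op 3: best P0=NH2 P1=-
Op 4: best P0=NH2 P1=NH4
Op 5: best P0=NH2 P1=NH4
Op 6: best P0=NH2 P1=NH4
Op 7: best P0=NH2 P1=NH4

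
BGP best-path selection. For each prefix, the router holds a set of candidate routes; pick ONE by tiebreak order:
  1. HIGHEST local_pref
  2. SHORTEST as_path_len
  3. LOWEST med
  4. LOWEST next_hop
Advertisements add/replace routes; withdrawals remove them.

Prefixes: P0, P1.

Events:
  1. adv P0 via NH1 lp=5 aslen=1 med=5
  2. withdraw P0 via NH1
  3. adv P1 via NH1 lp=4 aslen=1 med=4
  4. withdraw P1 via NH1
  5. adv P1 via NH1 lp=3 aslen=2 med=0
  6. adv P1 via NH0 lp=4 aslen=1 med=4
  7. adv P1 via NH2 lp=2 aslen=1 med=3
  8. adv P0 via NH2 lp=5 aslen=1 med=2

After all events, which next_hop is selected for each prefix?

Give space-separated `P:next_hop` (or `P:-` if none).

Op 1: best P0=NH1 P1=-
Op 2: best P0=- P1=-
Op 3: best P0=- P1=NH1
Op 4: best P0=- P1=-
Op 5: best P0=- P1=NH1
Op 6: best P0=- P1=NH0
Op 7: best P0=- P1=NH0
Op 8: best P0=NH2 P1=NH0

Answer: P0:NH2 P1:NH0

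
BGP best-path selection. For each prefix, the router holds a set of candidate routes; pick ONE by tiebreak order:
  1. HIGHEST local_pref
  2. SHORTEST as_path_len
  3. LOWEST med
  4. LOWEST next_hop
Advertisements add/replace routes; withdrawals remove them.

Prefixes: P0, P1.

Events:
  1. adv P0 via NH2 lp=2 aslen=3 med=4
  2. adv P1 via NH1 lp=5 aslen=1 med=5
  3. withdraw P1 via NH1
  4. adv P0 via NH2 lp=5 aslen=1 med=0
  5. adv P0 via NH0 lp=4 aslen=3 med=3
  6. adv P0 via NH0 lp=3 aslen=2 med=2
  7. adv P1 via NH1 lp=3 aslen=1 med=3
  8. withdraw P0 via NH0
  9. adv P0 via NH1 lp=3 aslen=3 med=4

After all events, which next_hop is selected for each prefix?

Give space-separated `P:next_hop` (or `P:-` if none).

Answer: P0:NH2 P1:NH1

Derivation:
Op 1: best P0=NH2 P1=-
Op 2: best P0=NH2 P1=NH1
Op 3: best P0=NH2 P1=-
Op 4: best P0=NH2 P1=-
Op 5: best P0=NH2 P1=-
Op 6: best P0=NH2 P1=-
Op 7: best P0=NH2 P1=NH1
Op 8: best P0=NH2 P1=NH1
Op 9: best P0=NH2 P1=NH1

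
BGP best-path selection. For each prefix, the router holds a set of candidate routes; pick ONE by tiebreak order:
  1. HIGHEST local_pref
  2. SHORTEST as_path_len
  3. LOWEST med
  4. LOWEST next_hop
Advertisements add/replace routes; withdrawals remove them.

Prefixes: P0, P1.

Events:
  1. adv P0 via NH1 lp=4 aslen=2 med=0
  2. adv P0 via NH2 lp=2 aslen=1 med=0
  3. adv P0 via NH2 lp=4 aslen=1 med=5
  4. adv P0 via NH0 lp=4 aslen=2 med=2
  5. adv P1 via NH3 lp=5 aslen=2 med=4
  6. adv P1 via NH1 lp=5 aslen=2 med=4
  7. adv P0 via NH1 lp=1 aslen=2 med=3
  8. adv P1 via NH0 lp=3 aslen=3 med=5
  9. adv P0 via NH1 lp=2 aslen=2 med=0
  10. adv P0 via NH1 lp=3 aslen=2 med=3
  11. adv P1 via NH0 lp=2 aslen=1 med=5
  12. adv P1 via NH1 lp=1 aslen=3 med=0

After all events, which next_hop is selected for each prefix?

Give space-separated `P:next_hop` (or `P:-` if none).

Op 1: best P0=NH1 P1=-
Op 2: best P0=NH1 P1=-
Op 3: best P0=NH2 P1=-
Op 4: best P0=NH2 P1=-
Op 5: best P0=NH2 P1=NH3
Op 6: best P0=NH2 P1=NH1
Op 7: best P0=NH2 P1=NH1
Op 8: best P0=NH2 P1=NH1
Op 9: best P0=NH2 P1=NH1
Op 10: best P0=NH2 P1=NH1
Op 11: best P0=NH2 P1=NH1
Op 12: best P0=NH2 P1=NH3

Answer: P0:NH2 P1:NH3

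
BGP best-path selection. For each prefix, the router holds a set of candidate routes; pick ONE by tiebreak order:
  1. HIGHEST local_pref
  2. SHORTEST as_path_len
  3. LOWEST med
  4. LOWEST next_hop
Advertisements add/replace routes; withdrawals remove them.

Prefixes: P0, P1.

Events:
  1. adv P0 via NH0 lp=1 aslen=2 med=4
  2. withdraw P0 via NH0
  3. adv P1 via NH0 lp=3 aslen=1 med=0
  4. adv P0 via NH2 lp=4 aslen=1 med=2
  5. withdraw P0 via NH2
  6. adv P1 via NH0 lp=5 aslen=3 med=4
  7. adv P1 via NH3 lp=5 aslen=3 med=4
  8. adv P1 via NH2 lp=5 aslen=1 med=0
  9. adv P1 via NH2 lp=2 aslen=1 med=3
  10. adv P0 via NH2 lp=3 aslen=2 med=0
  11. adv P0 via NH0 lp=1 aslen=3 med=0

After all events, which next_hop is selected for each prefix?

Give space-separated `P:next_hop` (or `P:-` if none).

Answer: P0:NH2 P1:NH0

Derivation:
Op 1: best P0=NH0 P1=-
Op 2: best P0=- P1=-
Op 3: best P0=- P1=NH0
Op 4: best P0=NH2 P1=NH0
Op 5: best P0=- P1=NH0
Op 6: best P0=- P1=NH0
Op 7: best P0=- P1=NH0
Op 8: best P0=- P1=NH2
Op 9: best P0=- P1=NH0
Op 10: best P0=NH2 P1=NH0
Op 11: best P0=NH2 P1=NH0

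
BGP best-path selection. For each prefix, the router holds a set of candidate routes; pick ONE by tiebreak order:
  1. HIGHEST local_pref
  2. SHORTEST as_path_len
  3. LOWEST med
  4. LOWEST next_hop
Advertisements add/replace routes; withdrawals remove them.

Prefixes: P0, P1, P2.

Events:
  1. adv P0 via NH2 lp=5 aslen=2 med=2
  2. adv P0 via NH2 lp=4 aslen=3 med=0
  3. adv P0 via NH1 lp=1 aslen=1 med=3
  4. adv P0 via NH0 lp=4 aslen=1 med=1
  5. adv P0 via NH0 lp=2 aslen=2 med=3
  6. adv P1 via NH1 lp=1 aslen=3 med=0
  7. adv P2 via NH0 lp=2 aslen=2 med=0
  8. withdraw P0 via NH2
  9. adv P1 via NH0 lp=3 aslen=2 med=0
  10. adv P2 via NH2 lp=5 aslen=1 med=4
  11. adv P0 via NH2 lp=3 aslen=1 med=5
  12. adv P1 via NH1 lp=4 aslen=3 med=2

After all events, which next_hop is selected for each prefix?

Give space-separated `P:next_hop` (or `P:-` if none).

Op 1: best P0=NH2 P1=- P2=-
Op 2: best P0=NH2 P1=- P2=-
Op 3: best P0=NH2 P1=- P2=-
Op 4: best P0=NH0 P1=- P2=-
Op 5: best P0=NH2 P1=- P2=-
Op 6: best P0=NH2 P1=NH1 P2=-
Op 7: best P0=NH2 P1=NH1 P2=NH0
Op 8: best P0=NH0 P1=NH1 P2=NH0
Op 9: best P0=NH0 P1=NH0 P2=NH0
Op 10: best P0=NH0 P1=NH0 P2=NH2
Op 11: best P0=NH2 P1=NH0 P2=NH2
Op 12: best P0=NH2 P1=NH1 P2=NH2

Answer: P0:NH2 P1:NH1 P2:NH2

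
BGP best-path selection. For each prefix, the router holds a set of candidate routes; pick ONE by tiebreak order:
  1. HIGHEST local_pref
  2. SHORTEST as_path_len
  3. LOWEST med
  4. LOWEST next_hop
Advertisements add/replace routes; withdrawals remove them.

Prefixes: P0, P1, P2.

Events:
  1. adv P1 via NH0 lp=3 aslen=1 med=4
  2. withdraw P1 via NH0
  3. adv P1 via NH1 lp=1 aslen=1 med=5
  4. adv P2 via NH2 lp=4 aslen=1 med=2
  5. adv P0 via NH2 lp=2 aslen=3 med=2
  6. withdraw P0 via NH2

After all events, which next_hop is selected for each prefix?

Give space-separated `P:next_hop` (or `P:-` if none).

Answer: P0:- P1:NH1 P2:NH2

Derivation:
Op 1: best P0=- P1=NH0 P2=-
Op 2: best P0=- P1=- P2=-
Op 3: best P0=- P1=NH1 P2=-
Op 4: best P0=- P1=NH1 P2=NH2
Op 5: best P0=NH2 P1=NH1 P2=NH2
Op 6: best P0=- P1=NH1 P2=NH2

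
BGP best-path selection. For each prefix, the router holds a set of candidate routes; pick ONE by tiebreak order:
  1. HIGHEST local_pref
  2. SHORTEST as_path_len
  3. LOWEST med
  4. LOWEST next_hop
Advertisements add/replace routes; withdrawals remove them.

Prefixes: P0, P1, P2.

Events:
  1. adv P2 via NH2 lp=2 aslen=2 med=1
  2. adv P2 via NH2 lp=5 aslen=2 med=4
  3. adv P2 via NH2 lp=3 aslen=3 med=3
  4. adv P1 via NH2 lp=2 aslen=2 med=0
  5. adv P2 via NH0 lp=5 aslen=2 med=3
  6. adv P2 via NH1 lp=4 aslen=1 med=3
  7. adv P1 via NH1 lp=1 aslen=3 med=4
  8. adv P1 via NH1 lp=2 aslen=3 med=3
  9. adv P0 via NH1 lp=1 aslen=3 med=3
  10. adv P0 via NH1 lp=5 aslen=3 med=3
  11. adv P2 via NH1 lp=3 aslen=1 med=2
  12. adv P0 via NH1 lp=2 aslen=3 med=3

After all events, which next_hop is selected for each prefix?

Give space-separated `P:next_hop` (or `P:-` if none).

Op 1: best P0=- P1=- P2=NH2
Op 2: best P0=- P1=- P2=NH2
Op 3: best P0=- P1=- P2=NH2
Op 4: best P0=- P1=NH2 P2=NH2
Op 5: best P0=- P1=NH2 P2=NH0
Op 6: best P0=- P1=NH2 P2=NH0
Op 7: best P0=- P1=NH2 P2=NH0
Op 8: best P0=- P1=NH2 P2=NH0
Op 9: best P0=NH1 P1=NH2 P2=NH0
Op 10: best P0=NH1 P1=NH2 P2=NH0
Op 11: best P0=NH1 P1=NH2 P2=NH0
Op 12: best P0=NH1 P1=NH2 P2=NH0

Answer: P0:NH1 P1:NH2 P2:NH0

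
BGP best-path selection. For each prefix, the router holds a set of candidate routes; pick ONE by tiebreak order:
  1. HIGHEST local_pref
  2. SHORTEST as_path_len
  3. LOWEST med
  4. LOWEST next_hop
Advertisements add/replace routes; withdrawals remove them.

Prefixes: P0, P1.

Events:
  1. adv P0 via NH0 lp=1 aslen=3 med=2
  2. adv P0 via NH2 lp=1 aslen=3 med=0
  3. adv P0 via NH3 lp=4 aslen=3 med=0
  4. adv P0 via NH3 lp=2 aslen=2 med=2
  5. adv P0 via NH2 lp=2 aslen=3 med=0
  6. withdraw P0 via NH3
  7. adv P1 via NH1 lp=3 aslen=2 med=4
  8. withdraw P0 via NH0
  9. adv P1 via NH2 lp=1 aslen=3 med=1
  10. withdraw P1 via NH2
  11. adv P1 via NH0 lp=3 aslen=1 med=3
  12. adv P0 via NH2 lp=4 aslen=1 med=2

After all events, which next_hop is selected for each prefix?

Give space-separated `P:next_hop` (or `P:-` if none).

Answer: P0:NH2 P1:NH0

Derivation:
Op 1: best P0=NH0 P1=-
Op 2: best P0=NH2 P1=-
Op 3: best P0=NH3 P1=-
Op 4: best P0=NH3 P1=-
Op 5: best P0=NH3 P1=-
Op 6: best P0=NH2 P1=-
Op 7: best P0=NH2 P1=NH1
Op 8: best P0=NH2 P1=NH1
Op 9: best P0=NH2 P1=NH1
Op 10: best P0=NH2 P1=NH1
Op 11: best P0=NH2 P1=NH0
Op 12: best P0=NH2 P1=NH0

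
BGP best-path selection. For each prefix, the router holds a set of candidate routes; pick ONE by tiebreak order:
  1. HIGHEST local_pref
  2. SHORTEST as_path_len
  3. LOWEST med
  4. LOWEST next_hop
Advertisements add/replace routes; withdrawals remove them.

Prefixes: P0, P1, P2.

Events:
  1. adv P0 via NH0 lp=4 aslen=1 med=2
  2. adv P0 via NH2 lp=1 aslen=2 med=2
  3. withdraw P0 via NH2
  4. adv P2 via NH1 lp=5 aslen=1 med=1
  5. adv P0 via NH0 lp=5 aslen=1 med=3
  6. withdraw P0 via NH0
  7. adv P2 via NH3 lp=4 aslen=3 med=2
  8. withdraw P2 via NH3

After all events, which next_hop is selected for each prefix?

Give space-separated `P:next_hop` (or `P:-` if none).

Answer: P0:- P1:- P2:NH1

Derivation:
Op 1: best P0=NH0 P1=- P2=-
Op 2: best P0=NH0 P1=- P2=-
Op 3: best P0=NH0 P1=- P2=-
Op 4: best P0=NH0 P1=- P2=NH1
Op 5: best P0=NH0 P1=- P2=NH1
Op 6: best P0=- P1=- P2=NH1
Op 7: best P0=- P1=- P2=NH1
Op 8: best P0=- P1=- P2=NH1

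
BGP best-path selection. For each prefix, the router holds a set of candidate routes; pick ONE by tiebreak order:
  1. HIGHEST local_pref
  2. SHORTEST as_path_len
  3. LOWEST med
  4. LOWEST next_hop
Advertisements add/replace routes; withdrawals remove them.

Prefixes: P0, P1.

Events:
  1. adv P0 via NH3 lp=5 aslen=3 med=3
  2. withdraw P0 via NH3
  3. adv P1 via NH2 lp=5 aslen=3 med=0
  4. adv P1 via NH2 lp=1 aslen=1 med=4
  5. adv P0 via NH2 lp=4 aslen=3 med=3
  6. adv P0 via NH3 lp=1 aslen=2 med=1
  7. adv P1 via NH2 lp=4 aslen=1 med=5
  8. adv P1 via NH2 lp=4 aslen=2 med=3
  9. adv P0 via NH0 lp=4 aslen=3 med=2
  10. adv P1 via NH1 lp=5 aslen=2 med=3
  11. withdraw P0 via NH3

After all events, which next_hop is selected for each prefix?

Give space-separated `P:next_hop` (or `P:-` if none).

Op 1: best P0=NH3 P1=-
Op 2: best P0=- P1=-
Op 3: best P0=- P1=NH2
Op 4: best P0=- P1=NH2
Op 5: best P0=NH2 P1=NH2
Op 6: best P0=NH2 P1=NH2
Op 7: best P0=NH2 P1=NH2
Op 8: best P0=NH2 P1=NH2
Op 9: best P0=NH0 P1=NH2
Op 10: best P0=NH0 P1=NH1
Op 11: best P0=NH0 P1=NH1

Answer: P0:NH0 P1:NH1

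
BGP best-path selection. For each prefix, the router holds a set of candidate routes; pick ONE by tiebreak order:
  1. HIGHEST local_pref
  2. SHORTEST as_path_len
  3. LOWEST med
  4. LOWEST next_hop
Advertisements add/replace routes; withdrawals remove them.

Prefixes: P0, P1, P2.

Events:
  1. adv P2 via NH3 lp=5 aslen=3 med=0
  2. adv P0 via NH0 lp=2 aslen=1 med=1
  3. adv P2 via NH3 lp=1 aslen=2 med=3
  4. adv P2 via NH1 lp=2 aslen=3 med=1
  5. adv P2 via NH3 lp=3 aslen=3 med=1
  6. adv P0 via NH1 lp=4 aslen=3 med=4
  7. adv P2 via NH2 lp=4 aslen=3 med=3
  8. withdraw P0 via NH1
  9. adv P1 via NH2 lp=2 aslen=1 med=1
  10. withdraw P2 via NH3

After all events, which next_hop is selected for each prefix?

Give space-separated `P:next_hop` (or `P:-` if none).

Op 1: best P0=- P1=- P2=NH3
Op 2: best P0=NH0 P1=- P2=NH3
Op 3: best P0=NH0 P1=- P2=NH3
Op 4: best P0=NH0 P1=- P2=NH1
Op 5: best P0=NH0 P1=- P2=NH3
Op 6: best P0=NH1 P1=- P2=NH3
Op 7: best P0=NH1 P1=- P2=NH2
Op 8: best P0=NH0 P1=- P2=NH2
Op 9: best P0=NH0 P1=NH2 P2=NH2
Op 10: best P0=NH0 P1=NH2 P2=NH2

Answer: P0:NH0 P1:NH2 P2:NH2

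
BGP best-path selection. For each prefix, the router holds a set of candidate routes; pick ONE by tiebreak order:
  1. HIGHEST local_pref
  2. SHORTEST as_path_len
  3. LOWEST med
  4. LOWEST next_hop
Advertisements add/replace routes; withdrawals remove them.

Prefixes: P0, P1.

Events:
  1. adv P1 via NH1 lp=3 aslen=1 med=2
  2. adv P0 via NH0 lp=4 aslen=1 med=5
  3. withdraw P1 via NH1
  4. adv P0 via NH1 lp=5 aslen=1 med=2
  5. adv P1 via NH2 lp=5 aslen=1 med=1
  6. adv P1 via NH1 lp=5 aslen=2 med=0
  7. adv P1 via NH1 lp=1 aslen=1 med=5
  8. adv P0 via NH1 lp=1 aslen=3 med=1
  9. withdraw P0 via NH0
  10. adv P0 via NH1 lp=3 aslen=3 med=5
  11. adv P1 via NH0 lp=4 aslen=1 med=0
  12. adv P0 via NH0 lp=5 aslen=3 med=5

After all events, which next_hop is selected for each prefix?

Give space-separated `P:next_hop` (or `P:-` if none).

Answer: P0:NH0 P1:NH2

Derivation:
Op 1: best P0=- P1=NH1
Op 2: best P0=NH0 P1=NH1
Op 3: best P0=NH0 P1=-
Op 4: best P0=NH1 P1=-
Op 5: best P0=NH1 P1=NH2
Op 6: best P0=NH1 P1=NH2
Op 7: best P0=NH1 P1=NH2
Op 8: best P0=NH0 P1=NH2
Op 9: best P0=NH1 P1=NH2
Op 10: best P0=NH1 P1=NH2
Op 11: best P0=NH1 P1=NH2
Op 12: best P0=NH0 P1=NH2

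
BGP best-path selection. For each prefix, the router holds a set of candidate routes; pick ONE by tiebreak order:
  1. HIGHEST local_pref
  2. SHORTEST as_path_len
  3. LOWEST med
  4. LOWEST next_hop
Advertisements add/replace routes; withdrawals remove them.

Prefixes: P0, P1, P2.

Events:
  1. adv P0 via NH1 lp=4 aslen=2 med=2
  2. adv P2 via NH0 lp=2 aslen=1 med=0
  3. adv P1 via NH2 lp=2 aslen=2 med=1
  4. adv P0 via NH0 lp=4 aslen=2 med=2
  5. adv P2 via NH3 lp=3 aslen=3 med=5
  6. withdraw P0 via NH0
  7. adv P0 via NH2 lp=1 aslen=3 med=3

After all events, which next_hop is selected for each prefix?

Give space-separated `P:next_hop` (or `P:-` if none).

Answer: P0:NH1 P1:NH2 P2:NH3

Derivation:
Op 1: best P0=NH1 P1=- P2=-
Op 2: best P0=NH1 P1=- P2=NH0
Op 3: best P0=NH1 P1=NH2 P2=NH0
Op 4: best P0=NH0 P1=NH2 P2=NH0
Op 5: best P0=NH0 P1=NH2 P2=NH3
Op 6: best P0=NH1 P1=NH2 P2=NH3
Op 7: best P0=NH1 P1=NH2 P2=NH3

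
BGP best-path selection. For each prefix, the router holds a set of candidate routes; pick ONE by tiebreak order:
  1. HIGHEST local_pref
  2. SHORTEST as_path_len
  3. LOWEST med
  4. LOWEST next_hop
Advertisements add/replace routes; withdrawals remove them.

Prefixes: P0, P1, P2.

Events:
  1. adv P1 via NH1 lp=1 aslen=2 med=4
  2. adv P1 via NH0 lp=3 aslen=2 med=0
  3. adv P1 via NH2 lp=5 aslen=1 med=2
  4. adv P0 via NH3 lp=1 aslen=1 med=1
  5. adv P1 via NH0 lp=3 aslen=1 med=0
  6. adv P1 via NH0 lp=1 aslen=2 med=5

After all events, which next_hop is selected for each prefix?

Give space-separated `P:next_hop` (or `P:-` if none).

Answer: P0:NH3 P1:NH2 P2:-

Derivation:
Op 1: best P0=- P1=NH1 P2=-
Op 2: best P0=- P1=NH0 P2=-
Op 3: best P0=- P1=NH2 P2=-
Op 4: best P0=NH3 P1=NH2 P2=-
Op 5: best P0=NH3 P1=NH2 P2=-
Op 6: best P0=NH3 P1=NH2 P2=-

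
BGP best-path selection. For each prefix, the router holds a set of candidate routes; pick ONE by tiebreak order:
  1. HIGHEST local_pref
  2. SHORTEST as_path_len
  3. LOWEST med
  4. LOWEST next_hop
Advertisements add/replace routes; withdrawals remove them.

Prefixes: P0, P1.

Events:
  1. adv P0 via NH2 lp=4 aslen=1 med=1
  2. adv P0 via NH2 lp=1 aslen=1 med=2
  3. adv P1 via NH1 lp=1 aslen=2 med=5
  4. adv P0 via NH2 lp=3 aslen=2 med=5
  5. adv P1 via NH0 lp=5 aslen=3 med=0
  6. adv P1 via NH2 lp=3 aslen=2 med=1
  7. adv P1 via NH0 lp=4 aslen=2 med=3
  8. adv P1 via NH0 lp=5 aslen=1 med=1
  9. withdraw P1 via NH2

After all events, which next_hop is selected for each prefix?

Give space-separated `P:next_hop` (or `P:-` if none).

Op 1: best P0=NH2 P1=-
Op 2: best P0=NH2 P1=-
Op 3: best P0=NH2 P1=NH1
Op 4: best P0=NH2 P1=NH1
Op 5: best P0=NH2 P1=NH0
Op 6: best P0=NH2 P1=NH0
Op 7: best P0=NH2 P1=NH0
Op 8: best P0=NH2 P1=NH0
Op 9: best P0=NH2 P1=NH0

Answer: P0:NH2 P1:NH0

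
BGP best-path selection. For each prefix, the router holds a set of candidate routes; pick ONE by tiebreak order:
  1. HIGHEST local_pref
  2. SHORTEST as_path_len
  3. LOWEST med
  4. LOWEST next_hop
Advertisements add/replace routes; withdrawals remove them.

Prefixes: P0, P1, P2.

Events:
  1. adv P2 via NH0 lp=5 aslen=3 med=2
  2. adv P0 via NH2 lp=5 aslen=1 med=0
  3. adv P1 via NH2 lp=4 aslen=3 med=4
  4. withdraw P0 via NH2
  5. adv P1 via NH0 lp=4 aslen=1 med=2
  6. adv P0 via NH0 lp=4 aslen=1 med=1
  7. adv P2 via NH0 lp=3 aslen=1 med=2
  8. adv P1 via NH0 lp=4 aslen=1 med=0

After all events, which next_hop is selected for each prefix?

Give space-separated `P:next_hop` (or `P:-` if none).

Op 1: best P0=- P1=- P2=NH0
Op 2: best P0=NH2 P1=- P2=NH0
Op 3: best P0=NH2 P1=NH2 P2=NH0
Op 4: best P0=- P1=NH2 P2=NH0
Op 5: best P0=- P1=NH0 P2=NH0
Op 6: best P0=NH0 P1=NH0 P2=NH0
Op 7: best P0=NH0 P1=NH0 P2=NH0
Op 8: best P0=NH0 P1=NH0 P2=NH0

Answer: P0:NH0 P1:NH0 P2:NH0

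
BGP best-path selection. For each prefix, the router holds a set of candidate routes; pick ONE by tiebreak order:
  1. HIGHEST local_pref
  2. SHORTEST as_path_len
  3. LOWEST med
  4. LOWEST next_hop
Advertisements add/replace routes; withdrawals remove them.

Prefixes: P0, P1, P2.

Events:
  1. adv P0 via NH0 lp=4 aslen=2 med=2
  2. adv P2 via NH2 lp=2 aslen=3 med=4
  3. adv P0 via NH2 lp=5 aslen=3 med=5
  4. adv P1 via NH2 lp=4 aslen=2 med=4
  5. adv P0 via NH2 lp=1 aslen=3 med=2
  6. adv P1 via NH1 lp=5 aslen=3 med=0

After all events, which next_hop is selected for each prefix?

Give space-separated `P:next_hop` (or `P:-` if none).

Op 1: best P0=NH0 P1=- P2=-
Op 2: best P0=NH0 P1=- P2=NH2
Op 3: best P0=NH2 P1=- P2=NH2
Op 4: best P0=NH2 P1=NH2 P2=NH2
Op 5: best P0=NH0 P1=NH2 P2=NH2
Op 6: best P0=NH0 P1=NH1 P2=NH2

Answer: P0:NH0 P1:NH1 P2:NH2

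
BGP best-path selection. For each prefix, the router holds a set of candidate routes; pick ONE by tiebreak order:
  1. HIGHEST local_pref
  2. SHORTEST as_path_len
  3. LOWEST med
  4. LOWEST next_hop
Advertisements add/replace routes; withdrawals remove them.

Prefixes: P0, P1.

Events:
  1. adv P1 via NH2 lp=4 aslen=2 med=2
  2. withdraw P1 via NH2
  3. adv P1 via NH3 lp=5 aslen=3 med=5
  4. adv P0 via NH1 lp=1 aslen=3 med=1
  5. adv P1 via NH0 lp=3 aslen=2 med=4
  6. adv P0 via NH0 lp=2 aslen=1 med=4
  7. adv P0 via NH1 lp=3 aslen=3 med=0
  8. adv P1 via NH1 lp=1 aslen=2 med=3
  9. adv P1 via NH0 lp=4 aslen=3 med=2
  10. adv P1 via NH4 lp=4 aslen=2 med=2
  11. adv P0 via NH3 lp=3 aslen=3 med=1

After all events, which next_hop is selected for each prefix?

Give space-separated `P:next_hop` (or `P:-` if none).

Op 1: best P0=- P1=NH2
Op 2: best P0=- P1=-
Op 3: best P0=- P1=NH3
Op 4: best P0=NH1 P1=NH3
Op 5: best P0=NH1 P1=NH3
Op 6: best P0=NH0 P1=NH3
Op 7: best P0=NH1 P1=NH3
Op 8: best P0=NH1 P1=NH3
Op 9: best P0=NH1 P1=NH3
Op 10: best P0=NH1 P1=NH3
Op 11: best P0=NH1 P1=NH3

Answer: P0:NH1 P1:NH3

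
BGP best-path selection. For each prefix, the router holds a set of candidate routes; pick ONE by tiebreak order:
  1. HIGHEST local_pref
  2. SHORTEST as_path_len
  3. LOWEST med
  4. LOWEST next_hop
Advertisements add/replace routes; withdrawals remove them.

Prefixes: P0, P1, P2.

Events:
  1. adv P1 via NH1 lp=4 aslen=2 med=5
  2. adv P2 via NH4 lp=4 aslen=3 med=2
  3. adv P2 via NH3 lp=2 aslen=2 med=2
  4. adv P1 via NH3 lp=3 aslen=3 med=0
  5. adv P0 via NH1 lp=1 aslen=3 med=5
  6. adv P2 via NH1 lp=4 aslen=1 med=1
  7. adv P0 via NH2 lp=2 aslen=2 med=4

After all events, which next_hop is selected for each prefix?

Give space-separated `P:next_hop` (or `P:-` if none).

Op 1: best P0=- P1=NH1 P2=-
Op 2: best P0=- P1=NH1 P2=NH4
Op 3: best P0=- P1=NH1 P2=NH4
Op 4: best P0=- P1=NH1 P2=NH4
Op 5: best P0=NH1 P1=NH1 P2=NH4
Op 6: best P0=NH1 P1=NH1 P2=NH1
Op 7: best P0=NH2 P1=NH1 P2=NH1

Answer: P0:NH2 P1:NH1 P2:NH1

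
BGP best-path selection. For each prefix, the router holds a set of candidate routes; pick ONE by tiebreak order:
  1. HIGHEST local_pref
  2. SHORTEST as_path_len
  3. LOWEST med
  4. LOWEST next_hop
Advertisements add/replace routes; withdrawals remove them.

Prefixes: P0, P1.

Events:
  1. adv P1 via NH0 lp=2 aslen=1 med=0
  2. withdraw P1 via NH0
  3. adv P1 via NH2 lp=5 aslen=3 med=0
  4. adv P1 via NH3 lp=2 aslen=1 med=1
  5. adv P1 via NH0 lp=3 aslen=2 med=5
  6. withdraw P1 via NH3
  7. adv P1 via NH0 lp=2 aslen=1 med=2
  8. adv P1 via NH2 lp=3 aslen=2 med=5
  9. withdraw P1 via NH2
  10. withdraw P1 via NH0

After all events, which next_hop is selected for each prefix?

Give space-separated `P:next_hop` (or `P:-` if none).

Answer: P0:- P1:-

Derivation:
Op 1: best P0=- P1=NH0
Op 2: best P0=- P1=-
Op 3: best P0=- P1=NH2
Op 4: best P0=- P1=NH2
Op 5: best P0=- P1=NH2
Op 6: best P0=- P1=NH2
Op 7: best P0=- P1=NH2
Op 8: best P0=- P1=NH2
Op 9: best P0=- P1=NH0
Op 10: best P0=- P1=-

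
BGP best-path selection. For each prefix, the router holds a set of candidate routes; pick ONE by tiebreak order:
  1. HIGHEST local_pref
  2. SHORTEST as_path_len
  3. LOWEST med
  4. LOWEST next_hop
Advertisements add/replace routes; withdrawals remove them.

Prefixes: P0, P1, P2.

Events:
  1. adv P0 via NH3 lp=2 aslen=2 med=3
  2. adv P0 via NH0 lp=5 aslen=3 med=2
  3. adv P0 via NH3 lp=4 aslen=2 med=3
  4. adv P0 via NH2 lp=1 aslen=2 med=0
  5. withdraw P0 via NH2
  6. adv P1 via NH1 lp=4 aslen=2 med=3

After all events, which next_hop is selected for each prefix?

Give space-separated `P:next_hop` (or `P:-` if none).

Answer: P0:NH0 P1:NH1 P2:-

Derivation:
Op 1: best P0=NH3 P1=- P2=-
Op 2: best P0=NH0 P1=- P2=-
Op 3: best P0=NH0 P1=- P2=-
Op 4: best P0=NH0 P1=- P2=-
Op 5: best P0=NH0 P1=- P2=-
Op 6: best P0=NH0 P1=NH1 P2=-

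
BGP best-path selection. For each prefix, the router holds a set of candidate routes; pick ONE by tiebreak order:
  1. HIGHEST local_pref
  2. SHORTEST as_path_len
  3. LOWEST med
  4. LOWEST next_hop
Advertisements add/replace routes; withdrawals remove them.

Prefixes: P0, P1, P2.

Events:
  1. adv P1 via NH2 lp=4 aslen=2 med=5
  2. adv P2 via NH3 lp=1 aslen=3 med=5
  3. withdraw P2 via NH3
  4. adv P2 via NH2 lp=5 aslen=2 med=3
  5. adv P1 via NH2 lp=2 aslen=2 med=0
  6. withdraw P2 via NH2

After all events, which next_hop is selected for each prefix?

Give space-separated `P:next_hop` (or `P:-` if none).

Answer: P0:- P1:NH2 P2:-

Derivation:
Op 1: best P0=- P1=NH2 P2=-
Op 2: best P0=- P1=NH2 P2=NH3
Op 3: best P0=- P1=NH2 P2=-
Op 4: best P0=- P1=NH2 P2=NH2
Op 5: best P0=- P1=NH2 P2=NH2
Op 6: best P0=- P1=NH2 P2=-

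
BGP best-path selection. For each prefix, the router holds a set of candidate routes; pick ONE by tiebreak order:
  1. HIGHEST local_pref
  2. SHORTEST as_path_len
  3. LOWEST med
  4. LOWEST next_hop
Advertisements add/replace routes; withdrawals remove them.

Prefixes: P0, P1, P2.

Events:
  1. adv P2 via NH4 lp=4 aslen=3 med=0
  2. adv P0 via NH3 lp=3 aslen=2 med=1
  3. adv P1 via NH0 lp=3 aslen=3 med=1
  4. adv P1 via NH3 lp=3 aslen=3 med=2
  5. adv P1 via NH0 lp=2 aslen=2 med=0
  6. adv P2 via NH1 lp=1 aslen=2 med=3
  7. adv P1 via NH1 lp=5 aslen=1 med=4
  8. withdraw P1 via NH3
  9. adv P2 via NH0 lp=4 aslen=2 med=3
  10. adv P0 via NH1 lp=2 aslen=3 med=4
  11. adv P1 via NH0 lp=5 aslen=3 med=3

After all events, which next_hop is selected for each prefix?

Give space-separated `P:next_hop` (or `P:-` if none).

Answer: P0:NH3 P1:NH1 P2:NH0

Derivation:
Op 1: best P0=- P1=- P2=NH4
Op 2: best P0=NH3 P1=- P2=NH4
Op 3: best P0=NH3 P1=NH0 P2=NH4
Op 4: best P0=NH3 P1=NH0 P2=NH4
Op 5: best P0=NH3 P1=NH3 P2=NH4
Op 6: best P0=NH3 P1=NH3 P2=NH4
Op 7: best P0=NH3 P1=NH1 P2=NH4
Op 8: best P0=NH3 P1=NH1 P2=NH4
Op 9: best P0=NH3 P1=NH1 P2=NH0
Op 10: best P0=NH3 P1=NH1 P2=NH0
Op 11: best P0=NH3 P1=NH1 P2=NH0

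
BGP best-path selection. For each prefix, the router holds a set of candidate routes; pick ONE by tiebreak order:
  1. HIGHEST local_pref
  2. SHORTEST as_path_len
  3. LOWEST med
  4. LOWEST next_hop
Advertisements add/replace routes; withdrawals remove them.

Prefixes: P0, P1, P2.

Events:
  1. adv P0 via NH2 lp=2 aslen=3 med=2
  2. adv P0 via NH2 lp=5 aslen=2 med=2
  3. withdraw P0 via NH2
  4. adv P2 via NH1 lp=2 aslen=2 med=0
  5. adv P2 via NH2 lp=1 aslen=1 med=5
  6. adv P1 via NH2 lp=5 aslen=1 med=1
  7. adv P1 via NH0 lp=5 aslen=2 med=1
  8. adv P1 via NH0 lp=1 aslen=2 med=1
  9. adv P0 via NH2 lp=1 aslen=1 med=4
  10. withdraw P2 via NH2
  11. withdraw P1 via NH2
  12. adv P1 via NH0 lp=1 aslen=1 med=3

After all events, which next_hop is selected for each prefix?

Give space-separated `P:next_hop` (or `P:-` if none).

Op 1: best P0=NH2 P1=- P2=-
Op 2: best P0=NH2 P1=- P2=-
Op 3: best P0=- P1=- P2=-
Op 4: best P0=- P1=- P2=NH1
Op 5: best P0=- P1=- P2=NH1
Op 6: best P0=- P1=NH2 P2=NH1
Op 7: best P0=- P1=NH2 P2=NH1
Op 8: best P0=- P1=NH2 P2=NH1
Op 9: best P0=NH2 P1=NH2 P2=NH1
Op 10: best P0=NH2 P1=NH2 P2=NH1
Op 11: best P0=NH2 P1=NH0 P2=NH1
Op 12: best P0=NH2 P1=NH0 P2=NH1

Answer: P0:NH2 P1:NH0 P2:NH1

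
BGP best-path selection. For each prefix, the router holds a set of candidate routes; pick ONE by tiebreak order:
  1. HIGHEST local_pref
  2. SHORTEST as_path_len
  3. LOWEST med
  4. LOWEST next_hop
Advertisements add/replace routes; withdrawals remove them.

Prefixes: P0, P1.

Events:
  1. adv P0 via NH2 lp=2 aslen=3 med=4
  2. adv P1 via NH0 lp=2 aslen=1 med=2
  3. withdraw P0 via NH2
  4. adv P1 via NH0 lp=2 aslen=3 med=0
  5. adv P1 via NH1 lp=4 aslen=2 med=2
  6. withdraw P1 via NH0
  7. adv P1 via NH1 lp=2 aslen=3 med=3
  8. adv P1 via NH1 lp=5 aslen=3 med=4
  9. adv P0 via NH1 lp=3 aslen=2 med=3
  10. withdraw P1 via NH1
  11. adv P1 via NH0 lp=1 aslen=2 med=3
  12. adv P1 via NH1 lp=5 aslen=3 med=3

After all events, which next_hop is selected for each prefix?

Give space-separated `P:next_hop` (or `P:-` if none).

Answer: P0:NH1 P1:NH1

Derivation:
Op 1: best P0=NH2 P1=-
Op 2: best P0=NH2 P1=NH0
Op 3: best P0=- P1=NH0
Op 4: best P0=- P1=NH0
Op 5: best P0=- P1=NH1
Op 6: best P0=- P1=NH1
Op 7: best P0=- P1=NH1
Op 8: best P0=- P1=NH1
Op 9: best P0=NH1 P1=NH1
Op 10: best P0=NH1 P1=-
Op 11: best P0=NH1 P1=NH0
Op 12: best P0=NH1 P1=NH1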